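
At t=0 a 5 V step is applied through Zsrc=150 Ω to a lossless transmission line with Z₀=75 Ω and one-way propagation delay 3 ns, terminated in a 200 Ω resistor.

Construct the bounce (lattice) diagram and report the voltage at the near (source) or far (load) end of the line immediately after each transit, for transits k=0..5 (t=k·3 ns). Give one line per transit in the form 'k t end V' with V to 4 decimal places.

0 0 source 1.6667
1 3 load 2.4242
2 6 source 2.6768
3 9 load 2.7916
4 12 source 2.8298
5 15 load 2.8472

Γ_L=0.454545, Γ_S=0.333333; launch V₁=5·75/225=1.666667
k=0 src: V=1.6667
k=1 load: inc=1.666667, refl=1.666667·0.454545=0.7576; V=0.000000+1.666667+0.757576=2.4242
k=2 src: inc=0.757576, refl=0.757576·0.333333=0.2525; V=1.666667+0.757576+0.252525=2.6768
k=3 load: inc=0.252525, refl=0.252525·0.454545=0.1148; V=2.424242+0.252525+0.114784=2.7916
k=4 src: inc=0.114784, refl=0.114784·0.333333=0.0383; V=2.676768+0.114784+0.038261=2.8298
k=5 load: inc=0.038261, refl=0.038261·0.454545=0.0174; V=2.791552+0.038261+0.017392=2.8472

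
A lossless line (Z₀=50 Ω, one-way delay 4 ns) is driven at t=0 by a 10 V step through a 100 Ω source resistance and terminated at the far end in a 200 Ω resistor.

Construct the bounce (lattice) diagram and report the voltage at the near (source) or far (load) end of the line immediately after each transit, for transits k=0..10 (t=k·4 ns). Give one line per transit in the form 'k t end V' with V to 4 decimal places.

Γ_L=0.600000, Γ_S=0.333333; launch V₁=10·50/150=3.333333
k=0 src: V=3.3333
k=1 load: inc=3.333333, refl=3.333333·0.600000=2.0000; V=0.000000+3.333333+2.000000=5.3333
k=2 src: inc=2.000000, refl=2.000000·0.333333=0.6667; V=3.333333+2.000000+0.666667=6.0000
k=3 load: inc=0.666667, refl=0.666667·0.600000=0.4000; V=5.333333+0.666667+0.400000=6.4000
k=4 src: inc=0.400000, refl=0.400000·0.333333=0.1333; V=6.000000+0.400000+0.133333=6.5333
k=5 load: inc=0.133333, refl=0.133333·0.600000=0.0800; V=6.400000+0.133333+0.080000=6.6133
k=6 src: inc=0.080000, refl=0.080000·0.333333=0.0267; V=6.533333+0.080000+0.026667=6.6400
k=7 load: inc=0.026667, refl=0.026667·0.600000=0.0160; V=6.613333+0.026667+0.016000=6.6560
k=8 src: inc=0.016000, refl=0.016000·0.333333=0.0053; V=6.640000+0.016000+0.005333=6.6613
k=9 load: inc=0.005333, refl=0.005333·0.600000=0.0032; V=6.656000+0.005333+0.003200=6.6645
k=10 src: inc=0.003200, refl=0.003200·0.333333=0.0011; V=6.661333+0.003200+0.001067=6.6656

0 0 source 3.3333
1 4 load 5.3333
2 8 source 6.0000
3 12 load 6.4000
4 16 source 6.5333
5 20 load 6.6133
6 24 source 6.6400
7 28 load 6.6560
8 32 source 6.6613
9 36 load 6.6645
10 40 source 6.6656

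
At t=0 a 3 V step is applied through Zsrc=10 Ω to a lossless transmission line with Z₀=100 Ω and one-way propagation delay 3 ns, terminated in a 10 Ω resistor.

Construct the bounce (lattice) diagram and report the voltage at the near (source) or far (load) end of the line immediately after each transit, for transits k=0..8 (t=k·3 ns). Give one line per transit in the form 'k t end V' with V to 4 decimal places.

Γ_L=-0.818182, Γ_S=-0.818182; launch V₁=3·100/110=2.727273
k=0 src: V=2.7273
k=1 load: inc=2.727273, refl=2.727273·-0.818182=-2.2314; V=0.000000+2.727273+-2.231405=0.4959
k=2 src: inc=-2.231405, refl=-2.231405·-0.818182=1.8257; V=2.727273+-2.231405+1.825695=2.3216
k=3 load: inc=1.825695, refl=1.825695·-0.818182=-1.4938; V=0.495868+1.825695+-1.493750=0.8278
k=4 src: inc=-1.493750, refl=-1.493750·-0.818182=1.2222; V=2.321563+-1.493750+1.222159=2.0500
k=5 load: inc=1.222159, refl=1.222159·-0.818182=-0.9999; V=0.827812+1.222159+-0.999949=1.0500
k=6 src: inc=-0.999949, refl=-0.999949·-0.818182=0.8181; V=2.049972+-0.999949+0.818140=1.8682
k=7 load: inc=0.818140, refl=0.818140·-0.818182=-0.6694; V=1.050023+0.818140+-0.669387=1.1988
k=8 src: inc=-0.669387, refl=-0.669387·-0.818182=0.5477; V=1.868163+-0.669387+0.547680=1.7465

0 0 source 2.7273
1 3 load 0.4959
2 6 source 2.3216
3 9 load 0.8278
4 12 source 2.0500
5 15 load 1.0500
6 18 source 1.8682
7 21 load 1.1988
8 24 source 1.7465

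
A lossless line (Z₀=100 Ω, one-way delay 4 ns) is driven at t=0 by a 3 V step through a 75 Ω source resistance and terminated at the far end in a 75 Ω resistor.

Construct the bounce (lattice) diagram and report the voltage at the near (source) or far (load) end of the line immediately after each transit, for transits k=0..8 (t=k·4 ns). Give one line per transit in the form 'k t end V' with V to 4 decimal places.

0 0 source 1.7143
1 4 load 1.4694
2 8 source 1.5044
3 12 load 1.4994
4 16 source 1.5001
5 20 load 1.5000
6 24 source 1.5000
7 28 load 1.5000
8 32 source 1.5000

Γ_L=-0.142857, Γ_S=-0.142857; launch V₁=3·100/175=1.714286
k=0 src: V=1.7143
k=1 load: inc=1.714286, refl=1.714286·-0.142857=-0.2449; V=0.000000+1.714286+-0.244898=1.4694
k=2 src: inc=-0.244898, refl=-0.244898·-0.142857=0.0350; V=1.714286+-0.244898+0.034985=1.5044
k=3 load: inc=0.034985, refl=0.034985·-0.142857=-0.0050; V=1.469388+0.034985+-0.004998=1.4994
k=4 src: inc=-0.004998, refl=-0.004998·-0.142857=0.0007; V=1.504373+-0.004998+0.000714=1.5001
k=5 load: inc=0.000714, refl=0.000714·-0.142857=-0.0001; V=1.499375+0.000714+-0.000102=1.5000
k=6 src: inc=-0.000102, refl=-0.000102·-0.142857=0.0000; V=1.500089+-0.000102+0.000015=1.5000
k=7 load: inc=0.000015, refl=0.000015·-0.142857=-0.0000; V=1.499987+0.000015+-0.000002=1.5000
k=8 src: inc=-0.000002, refl=-0.000002·-0.142857=0.0000; V=1.500002+-0.000002+0.000000=1.5000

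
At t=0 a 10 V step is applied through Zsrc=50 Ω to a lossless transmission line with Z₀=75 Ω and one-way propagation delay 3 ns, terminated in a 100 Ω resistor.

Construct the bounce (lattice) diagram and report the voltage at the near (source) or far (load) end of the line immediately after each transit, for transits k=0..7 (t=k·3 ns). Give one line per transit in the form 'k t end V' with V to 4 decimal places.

Γ_L=0.142857, Γ_S=-0.200000; launch V₁=10·75/125=6.000000
k=0 src: V=6.0000
k=1 load: inc=6.000000, refl=6.000000·0.142857=0.8571; V=0.000000+6.000000+0.857143=6.8571
k=2 src: inc=0.857143, refl=0.857143·-0.200000=-0.1714; V=6.000000+0.857143+-0.171429=6.6857
k=3 load: inc=-0.171429, refl=-0.171429·0.142857=-0.0245; V=6.857143+-0.171429+-0.024490=6.6612
k=4 src: inc=-0.024490, refl=-0.024490·-0.200000=0.0049; V=6.685714+-0.024490+0.004898=6.6661
k=5 load: inc=0.004898, refl=0.004898·0.142857=0.0007; V=6.661224+0.004898+0.000700=6.6668
k=6 src: inc=0.000700, refl=0.000700·-0.200000=-0.0001; V=6.666122+0.000700+-0.000140=6.6667
k=7 load: inc=-0.000140, refl=-0.000140·0.142857=-0.0000; V=6.666822+-0.000140+-0.000020=6.6667

0 0 source 6.0000
1 3 load 6.8571
2 6 source 6.6857
3 9 load 6.6612
4 12 source 6.6661
5 15 load 6.6668
6 18 source 6.6667
7 21 load 6.6667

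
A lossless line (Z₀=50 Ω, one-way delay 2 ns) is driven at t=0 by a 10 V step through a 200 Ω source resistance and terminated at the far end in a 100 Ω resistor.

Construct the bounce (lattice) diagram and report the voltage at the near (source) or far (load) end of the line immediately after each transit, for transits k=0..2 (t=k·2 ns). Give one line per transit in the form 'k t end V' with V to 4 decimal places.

0 0 source 2.0000
1 2 load 2.6667
2 4 source 3.0667

Γ_L=0.333333, Γ_S=0.600000; launch V₁=10·50/250=2.000000
k=0 src: V=2.0000
k=1 load: inc=2.000000, refl=2.000000·0.333333=0.6667; V=0.000000+2.000000+0.666667=2.6667
k=2 src: inc=0.666667, refl=0.666667·0.600000=0.4000; V=2.000000+0.666667+0.400000=3.0667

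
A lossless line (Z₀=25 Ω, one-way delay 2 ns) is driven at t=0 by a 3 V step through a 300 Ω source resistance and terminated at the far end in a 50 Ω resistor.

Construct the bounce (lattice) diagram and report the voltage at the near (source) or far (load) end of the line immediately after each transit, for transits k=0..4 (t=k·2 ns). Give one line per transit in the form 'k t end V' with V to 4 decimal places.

0 0 source 0.2308
1 2 load 0.3077
2 4 source 0.3728
3 6 load 0.3945
4 8 source 0.4128

Γ_L=0.333333, Γ_S=0.846154; launch V₁=3·25/325=0.230769
k=0 src: V=0.2308
k=1 load: inc=0.230769, refl=0.230769·0.333333=0.0769; V=0.000000+0.230769+0.076923=0.3077
k=2 src: inc=0.076923, refl=0.076923·0.846154=0.0651; V=0.230769+0.076923+0.065089=0.3728
k=3 load: inc=0.065089, refl=0.065089·0.333333=0.0217; V=0.307692+0.065089+0.021696=0.3945
k=4 src: inc=0.021696, refl=0.021696·0.846154=0.0184; V=0.372781+0.021696+0.018358=0.4128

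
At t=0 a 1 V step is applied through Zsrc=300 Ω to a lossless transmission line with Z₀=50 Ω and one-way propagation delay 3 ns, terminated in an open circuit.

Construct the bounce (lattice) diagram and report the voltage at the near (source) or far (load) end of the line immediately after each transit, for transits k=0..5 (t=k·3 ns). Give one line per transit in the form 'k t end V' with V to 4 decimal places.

Γ_L=1.000000, Γ_S=0.714286; launch V₁=1·50/350=0.142857
k=0 src: V=0.1429
k=1 load: inc=0.142857, refl=0.142857·1.000000=0.1429; V=0.000000+0.142857+0.142857=0.2857
k=2 src: inc=0.142857, refl=0.142857·0.714286=0.1020; V=0.142857+0.142857+0.102041=0.3878
k=3 load: inc=0.102041, refl=0.102041·1.000000=0.1020; V=0.285714+0.102041+0.102041=0.4898
k=4 src: inc=0.102041, refl=0.102041·0.714286=0.0729; V=0.387755+0.102041+0.072886=0.5627
k=5 load: inc=0.072886, refl=0.072886·1.000000=0.0729; V=0.489796+0.072886+0.072886=0.6356

0 0 source 0.1429
1 3 load 0.2857
2 6 source 0.3878
3 9 load 0.4898
4 12 source 0.5627
5 15 load 0.6356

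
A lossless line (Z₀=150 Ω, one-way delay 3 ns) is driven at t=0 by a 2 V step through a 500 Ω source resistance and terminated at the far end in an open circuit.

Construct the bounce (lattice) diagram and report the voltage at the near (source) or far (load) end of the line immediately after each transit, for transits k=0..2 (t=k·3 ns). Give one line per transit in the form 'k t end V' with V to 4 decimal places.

Γ_L=1.000000, Γ_S=0.538462; launch V₁=2·150/650=0.461538
k=0 src: V=0.4615
k=1 load: inc=0.461538, refl=0.461538·1.000000=0.4615; V=0.000000+0.461538+0.461538=0.9231
k=2 src: inc=0.461538, refl=0.461538·0.538462=0.2485; V=0.461538+0.461538+0.248521=1.1716

0 0 source 0.4615
1 3 load 0.9231
2 6 source 1.1716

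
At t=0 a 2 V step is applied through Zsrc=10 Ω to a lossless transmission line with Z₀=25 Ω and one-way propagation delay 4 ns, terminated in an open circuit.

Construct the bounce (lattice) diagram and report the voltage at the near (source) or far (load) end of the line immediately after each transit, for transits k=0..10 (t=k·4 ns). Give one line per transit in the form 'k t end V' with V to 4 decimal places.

Γ_L=1.000000, Γ_S=-0.428571; launch V₁=2·25/35=1.428571
k=0 src: V=1.4286
k=1 load: inc=1.428571, refl=1.428571·1.000000=1.4286; V=0.000000+1.428571+1.428571=2.8571
k=2 src: inc=1.428571, refl=1.428571·-0.428571=-0.6122; V=1.428571+1.428571+-0.612245=2.2449
k=3 load: inc=-0.612245, refl=-0.612245·1.000000=-0.6122; V=2.857143+-0.612245+-0.612245=1.6327
k=4 src: inc=-0.612245, refl=-0.612245·-0.428571=0.2624; V=2.244898+-0.612245+0.262391=1.8950
k=5 load: inc=0.262391, refl=0.262391·1.000000=0.2624; V=1.632653+0.262391+0.262391=2.1574
k=6 src: inc=0.262391, refl=0.262391·-0.428571=-0.1125; V=1.895044+0.262391+-0.112453=2.0450
k=7 load: inc=-0.112453, refl=-0.112453·1.000000=-0.1125; V=2.157434+-0.112453+-0.112453=1.9325
k=8 src: inc=-0.112453, refl=-0.112453·-0.428571=0.0482; V=2.044981+-0.112453+0.048194=1.9807
k=9 load: inc=0.048194, refl=0.048194·1.000000=0.0482; V=1.932528+0.048194+0.048194=2.0289
k=10 src: inc=0.048194, refl=0.048194·-0.428571=-0.0207; V=1.980722+0.048194+-0.020655=2.0083

0 0 source 1.4286
1 4 load 2.8571
2 8 source 2.2449
3 12 load 1.6327
4 16 source 1.8950
5 20 load 2.1574
6 24 source 2.0450
7 28 load 1.9325
8 32 source 1.9807
9 36 load 2.0289
10 40 source 2.0083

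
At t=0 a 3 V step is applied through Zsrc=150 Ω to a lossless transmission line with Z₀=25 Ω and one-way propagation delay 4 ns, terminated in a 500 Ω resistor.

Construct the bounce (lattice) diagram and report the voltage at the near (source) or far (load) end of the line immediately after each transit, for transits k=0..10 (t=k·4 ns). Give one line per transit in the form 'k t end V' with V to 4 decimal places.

0 0 source 0.4286
1 4 load 0.8163
2 8 source 1.0933
3 12 load 1.3439
4 16 source 1.5229
5 20 load 1.6848
6 24 source 1.8005
7 28 load 1.9052
8 32 source 1.9799
9 36 load 2.0476
10 40 source 2.0959

Γ_L=0.904762, Γ_S=0.714286; launch V₁=3·25/175=0.428571
k=0 src: V=0.4286
k=1 load: inc=0.428571, refl=0.428571·0.904762=0.3878; V=0.000000+0.428571+0.387755=0.8163
k=2 src: inc=0.387755, refl=0.387755·0.714286=0.2770; V=0.428571+0.387755+0.276968=1.0933
k=3 load: inc=0.276968, refl=0.276968·0.904762=0.2506; V=0.816327+0.276968+0.250590=1.3439
k=4 src: inc=0.250590, refl=0.250590·0.714286=0.1790; V=1.093294+0.250590+0.178993=1.5229
k=5 load: inc=0.178993, refl=0.178993·0.904762=0.1619; V=1.343884+0.178993+0.161946=1.6848
k=6 src: inc=0.161946, refl=0.161946·0.714286=0.1157; V=1.522877+0.161946+0.115676=1.8005
k=7 load: inc=0.115676, refl=0.115676·0.904762=0.1047; V=1.684823+0.115676+0.104659=1.9052
k=8 src: inc=0.104659, refl=0.104659·0.714286=0.0748; V=1.800499+0.104659+0.074756=1.9799
k=9 load: inc=0.074756, refl=0.074756·0.904762=0.0676; V=1.905158+0.074756+0.067637=2.0476
k=10 src: inc=0.067637, refl=0.067637·0.714286=0.0483; V=1.979914+0.067637+0.048312=2.0959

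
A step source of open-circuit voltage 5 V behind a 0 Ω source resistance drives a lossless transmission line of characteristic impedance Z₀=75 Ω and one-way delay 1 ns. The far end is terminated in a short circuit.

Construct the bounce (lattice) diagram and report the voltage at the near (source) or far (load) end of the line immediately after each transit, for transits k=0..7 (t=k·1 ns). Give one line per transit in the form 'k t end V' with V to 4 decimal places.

Γ_L=-1.000000, Γ_S=-1.000000; launch V₁=5·75/75=5.000000
k=0 src: V=5.0000
k=1 load: inc=5.000000, refl=5.000000·-1.000000=-5.0000; V=0.000000+5.000000+-5.000000=0.0000
k=2 src: inc=-5.000000, refl=-5.000000·-1.000000=5.0000; V=5.000000+-5.000000+5.000000=5.0000
k=3 load: inc=5.000000, refl=5.000000·-1.000000=-5.0000; V=0.000000+5.000000+-5.000000=0.0000
k=4 src: inc=-5.000000, refl=-5.000000·-1.000000=5.0000; V=5.000000+-5.000000+5.000000=5.0000
k=5 load: inc=5.000000, refl=5.000000·-1.000000=-5.0000; V=0.000000+5.000000+-5.000000=0.0000
k=6 src: inc=-5.000000, refl=-5.000000·-1.000000=5.0000; V=5.000000+-5.000000+5.000000=5.0000
k=7 load: inc=5.000000, refl=5.000000·-1.000000=-5.0000; V=0.000000+5.000000+-5.000000=0.0000

0 0 source 5.0000
1 1 load 0.0000
2 2 source 5.0000
3 3 load 0.0000
4 4 source 5.0000
5 5 load 0.0000
6 6 source 5.0000
7 7 load 0.0000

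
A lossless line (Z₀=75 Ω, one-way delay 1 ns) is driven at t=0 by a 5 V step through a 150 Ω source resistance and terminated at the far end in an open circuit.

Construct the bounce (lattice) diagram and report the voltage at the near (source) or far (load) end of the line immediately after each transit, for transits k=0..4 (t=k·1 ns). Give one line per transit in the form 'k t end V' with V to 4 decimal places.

0 0 source 1.6667
1 1 load 3.3333
2 2 source 3.8889
3 3 load 4.4444
4 4 source 4.6296

Γ_L=1.000000, Γ_S=0.333333; launch V₁=5·75/225=1.666667
k=0 src: V=1.6667
k=1 load: inc=1.666667, refl=1.666667·1.000000=1.6667; V=0.000000+1.666667+1.666667=3.3333
k=2 src: inc=1.666667, refl=1.666667·0.333333=0.5556; V=1.666667+1.666667+0.555556=3.8889
k=3 load: inc=0.555556, refl=0.555556·1.000000=0.5556; V=3.333333+0.555556+0.555556=4.4444
k=4 src: inc=0.555556, refl=0.555556·0.333333=0.1852; V=3.888889+0.555556+0.185185=4.6296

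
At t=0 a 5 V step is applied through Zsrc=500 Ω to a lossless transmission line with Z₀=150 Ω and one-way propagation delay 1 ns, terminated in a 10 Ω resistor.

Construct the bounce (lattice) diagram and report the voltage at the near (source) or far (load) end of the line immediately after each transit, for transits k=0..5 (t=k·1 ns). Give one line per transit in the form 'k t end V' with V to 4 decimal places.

Γ_L=-0.875000, Γ_S=0.538462; launch V₁=5·150/650=1.153846
k=0 src: V=1.1538
k=1 load: inc=1.153846, refl=1.153846·-0.875000=-1.0096; V=0.000000+1.153846+-1.009615=0.1442
k=2 src: inc=-1.009615, refl=-1.009615·0.538462=-0.5436; V=1.153846+-1.009615+-0.543639=-0.3994
k=3 load: inc=-0.543639, refl=-0.543639·-0.875000=0.4757; V=0.144231+-0.543639+0.475684=0.0763
k=4 src: inc=0.475684, refl=0.475684·0.538462=0.2561; V=-0.399408+0.475684+0.256138=0.3324
k=5 load: inc=0.256138, refl=0.256138·-0.875000=-0.2241; V=0.076276+0.256138+-0.224120=0.1083

0 0 source 1.1538
1 1 load 0.1442
2 2 source -0.3994
3 3 load 0.0763
4 4 source 0.3324
5 5 load 0.1083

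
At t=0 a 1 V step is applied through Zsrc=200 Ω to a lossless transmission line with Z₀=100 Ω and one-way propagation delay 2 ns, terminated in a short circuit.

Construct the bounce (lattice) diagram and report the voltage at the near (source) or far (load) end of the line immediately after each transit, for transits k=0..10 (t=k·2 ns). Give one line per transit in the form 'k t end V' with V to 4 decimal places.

Γ_L=-1.000000, Γ_S=0.333333; launch V₁=1·100/300=0.333333
k=0 src: V=0.3333
k=1 load: inc=0.333333, refl=0.333333·-1.000000=-0.3333; V=0.000000+0.333333+-0.333333=0.0000
k=2 src: inc=-0.333333, refl=-0.333333·0.333333=-0.1111; V=0.333333+-0.333333+-0.111111=-0.1111
k=3 load: inc=-0.111111, refl=-0.111111·-1.000000=0.1111; V=0.000000+-0.111111+0.111111=0.0000
k=4 src: inc=0.111111, refl=0.111111·0.333333=0.0370; V=-0.111111+0.111111+0.037037=0.0370
k=5 load: inc=0.037037, refl=0.037037·-1.000000=-0.0370; V=0.000000+0.037037+-0.037037=0.0000
k=6 src: inc=-0.037037, refl=-0.037037·0.333333=-0.0123; V=0.037037+-0.037037+-0.012346=-0.0123
k=7 load: inc=-0.012346, refl=-0.012346·-1.000000=0.0123; V=0.000000+-0.012346+0.012346=0.0000
k=8 src: inc=0.012346, refl=0.012346·0.333333=0.0041; V=-0.012346+0.012346+0.004115=0.0041
k=9 load: inc=0.004115, refl=0.004115·-1.000000=-0.0041; V=0.000000+0.004115+-0.004115=0.0000
k=10 src: inc=-0.004115, refl=-0.004115·0.333333=-0.0014; V=0.004115+-0.004115+-0.001372=-0.0014

0 0 source 0.3333
1 2 load 0.0000
2 4 source -0.1111
3 6 load 0.0000
4 8 source 0.0370
5 10 load 0.0000
6 12 source -0.0123
7 14 load 0.0000
8 16 source 0.0041
9 18 load 0.0000
10 20 source -0.0014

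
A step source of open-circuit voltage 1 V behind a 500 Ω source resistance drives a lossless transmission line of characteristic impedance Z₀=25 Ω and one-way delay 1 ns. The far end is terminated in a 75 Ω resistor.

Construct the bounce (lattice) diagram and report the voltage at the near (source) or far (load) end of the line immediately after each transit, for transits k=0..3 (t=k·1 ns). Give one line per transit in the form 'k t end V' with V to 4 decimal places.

0 0 source 0.0476
1 1 load 0.0714
2 2 source 0.0930
3 3 load 0.1037

Γ_L=0.500000, Γ_S=0.904762; launch V₁=1·25/525=0.047619
k=0 src: V=0.0476
k=1 load: inc=0.047619, refl=0.047619·0.500000=0.0238; V=0.000000+0.047619+0.023810=0.0714
k=2 src: inc=0.023810, refl=0.023810·0.904762=0.0215; V=0.047619+0.023810+0.021542=0.0930
k=3 load: inc=0.021542, refl=0.021542·0.500000=0.0108; V=0.071429+0.021542+0.010771=0.1037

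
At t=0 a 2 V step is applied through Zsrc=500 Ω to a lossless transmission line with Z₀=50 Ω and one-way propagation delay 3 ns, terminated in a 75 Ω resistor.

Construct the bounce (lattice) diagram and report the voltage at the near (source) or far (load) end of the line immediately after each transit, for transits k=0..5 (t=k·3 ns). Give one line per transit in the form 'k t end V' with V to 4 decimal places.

0 0 source 0.1818
1 3 load 0.2182
2 6 source 0.2479
3 9 load 0.2539
4 12 source 0.2588
5 15 load 0.2597

Γ_L=0.200000, Γ_S=0.818182; launch V₁=2·50/550=0.181818
k=0 src: V=0.1818
k=1 load: inc=0.181818, refl=0.181818·0.200000=0.0364; V=0.000000+0.181818+0.036364=0.2182
k=2 src: inc=0.036364, refl=0.036364·0.818182=0.0298; V=0.181818+0.036364+0.029752=0.2479
k=3 load: inc=0.029752, refl=0.029752·0.200000=0.0060; V=0.218182+0.029752+0.005950=0.2539
k=4 src: inc=0.005950, refl=0.005950·0.818182=0.0049; V=0.247934+0.005950+0.004869=0.2588
k=5 load: inc=0.004869, refl=0.004869·0.200000=0.0010; V=0.253884+0.004869+0.000974=0.2597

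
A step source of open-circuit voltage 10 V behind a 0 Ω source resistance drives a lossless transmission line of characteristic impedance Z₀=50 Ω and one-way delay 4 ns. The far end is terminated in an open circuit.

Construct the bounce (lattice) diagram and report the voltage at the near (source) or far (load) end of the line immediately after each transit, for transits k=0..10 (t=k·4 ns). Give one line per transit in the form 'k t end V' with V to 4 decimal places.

Γ_L=1.000000, Γ_S=-1.000000; launch V₁=10·50/50=10.000000
k=0 src: V=10.0000
k=1 load: inc=10.000000, refl=10.000000·1.000000=10.0000; V=0.000000+10.000000+10.000000=20.0000
k=2 src: inc=10.000000, refl=10.000000·-1.000000=-10.0000; V=10.000000+10.000000+-10.000000=10.0000
k=3 load: inc=-10.000000, refl=-10.000000·1.000000=-10.0000; V=20.000000+-10.000000+-10.000000=0.0000
k=4 src: inc=-10.000000, refl=-10.000000·-1.000000=10.0000; V=10.000000+-10.000000+10.000000=10.0000
k=5 load: inc=10.000000, refl=10.000000·1.000000=10.0000; V=0.000000+10.000000+10.000000=20.0000
k=6 src: inc=10.000000, refl=10.000000·-1.000000=-10.0000; V=10.000000+10.000000+-10.000000=10.0000
k=7 load: inc=-10.000000, refl=-10.000000·1.000000=-10.0000; V=20.000000+-10.000000+-10.000000=0.0000
k=8 src: inc=-10.000000, refl=-10.000000·-1.000000=10.0000; V=10.000000+-10.000000+10.000000=10.0000
k=9 load: inc=10.000000, refl=10.000000·1.000000=10.0000; V=0.000000+10.000000+10.000000=20.0000
k=10 src: inc=10.000000, refl=10.000000·-1.000000=-10.0000; V=10.000000+10.000000+-10.000000=10.0000

0 0 source 10.0000
1 4 load 20.0000
2 8 source 10.0000
3 12 load 0.0000
4 16 source 10.0000
5 20 load 20.0000
6 24 source 10.0000
7 28 load 0.0000
8 32 source 10.0000
9 36 load 20.0000
10 40 source 10.0000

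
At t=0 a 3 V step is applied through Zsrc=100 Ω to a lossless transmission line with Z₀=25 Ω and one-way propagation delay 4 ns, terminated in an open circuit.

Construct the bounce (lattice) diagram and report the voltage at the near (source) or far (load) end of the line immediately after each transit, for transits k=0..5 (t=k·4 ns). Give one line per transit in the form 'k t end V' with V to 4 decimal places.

Γ_L=1.000000, Γ_S=0.600000; launch V₁=3·25/125=0.600000
k=0 src: V=0.6000
k=1 load: inc=0.600000, refl=0.600000·1.000000=0.6000; V=0.000000+0.600000+0.600000=1.2000
k=2 src: inc=0.600000, refl=0.600000·0.600000=0.3600; V=0.600000+0.600000+0.360000=1.5600
k=3 load: inc=0.360000, refl=0.360000·1.000000=0.3600; V=1.200000+0.360000+0.360000=1.9200
k=4 src: inc=0.360000, refl=0.360000·0.600000=0.2160; V=1.560000+0.360000+0.216000=2.1360
k=5 load: inc=0.216000, refl=0.216000·1.000000=0.2160; V=1.920000+0.216000+0.216000=2.3520

0 0 source 0.6000
1 4 load 1.2000
2 8 source 1.5600
3 12 load 1.9200
4 16 source 2.1360
5 20 load 2.3520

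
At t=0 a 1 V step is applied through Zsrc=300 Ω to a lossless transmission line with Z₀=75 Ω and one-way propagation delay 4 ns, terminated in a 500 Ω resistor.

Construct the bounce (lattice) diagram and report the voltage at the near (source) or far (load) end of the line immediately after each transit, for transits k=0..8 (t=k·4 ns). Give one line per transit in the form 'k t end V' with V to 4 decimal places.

Γ_L=0.739130, Γ_S=0.600000; launch V₁=1·75/375=0.200000
k=0 src: V=0.2000
k=1 load: inc=0.200000, refl=0.200000·0.739130=0.1478; V=0.000000+0.200000+0.147826=0.3478
k=2 src: inc=0.147826, refl=0.147826·0.600000=0.0887; V=0.200000+0.147826+0.088696=0.4365
k=3 load: inc=0.088696, refl=0.088696·0.739130=0.0656; V=0.347826+0.088696+0.065558=0.5021
k=4 src: inc=0.065558, refl=0.065558·0.600000=0.0393; V=0.436522+0.065558+0.039335=0.5414
k=5 load: inc=0.039335, refl=0.039335·0.739130=0.0291; V=0.502079+0.039335+0.029073=0.5705
k=6 src: inc=0.029073, refl=0.029073·0.600000=0.0174; V=0.541414+0.029073+0.017444=0.5879
k=7 load: inc=0.017444, refl=0.017444·0.739130=0.0129; V=0.570487+0.017444+0.012893=0.6008
k=8 src: inc=0.012893, refl=0.012893·0.600000=0.0077; V=0.587931+0.012893+0.007736=0.6086

0 0 source 0.2000
1 4 load 0.3478
2 8 source 0.4365
3 12 load 0.5021
4 16 source 0.5414
5 20 load 0.5705
6 24 source 0.5879
7 28 load 0.6008
8 32 source 0.6086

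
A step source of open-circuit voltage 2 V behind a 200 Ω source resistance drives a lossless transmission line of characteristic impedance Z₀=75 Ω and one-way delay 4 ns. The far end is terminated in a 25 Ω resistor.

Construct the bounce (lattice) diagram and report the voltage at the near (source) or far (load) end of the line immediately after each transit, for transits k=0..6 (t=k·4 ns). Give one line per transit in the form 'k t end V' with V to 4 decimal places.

0 0 source 0.5455
1 4 load 0.2727
2 8 source 0.1488
3 12 load 0.2107
4 16 source 0.2389
5 20 load 0.2248
6 24 source 0.2184

Γ_L=-0.500000, Γ_S=0.454545; launch V₁=2·75/275=0.545455
k=0 src: V=0.5455
k=1 load: inc=0.545455, refl=0.545455·-0.500000=-0.2727; V=0.000000+0.545455+-0.272727=0.2727
k=2 src: inc=-0.272727, refl=-0.272727·0.454545=-0.1240; V=0.545455+-0.272727+-0.123967=0.1488
k=3 load: inc=-0.123967, refl=-0.123967·-0.500000=0.0620; V=0.272727+-0.123967+0.061983=0.2107
k=4 src: inc=0.061983, refl=0.061983·0.454545=0.0282; V=0.148760+0.061983+0.028174=0.2389
k=5 load: inc=0.028174, refl=0.028174·-0.500000=-0.0141; V=0.210744+0.028174+-0.014087=0.2248
k=6 src: inc=-0.014087, refl=-0.014087·0.454545=-0.0064; V=0.238918+-0.014087+-0.006403=0.2184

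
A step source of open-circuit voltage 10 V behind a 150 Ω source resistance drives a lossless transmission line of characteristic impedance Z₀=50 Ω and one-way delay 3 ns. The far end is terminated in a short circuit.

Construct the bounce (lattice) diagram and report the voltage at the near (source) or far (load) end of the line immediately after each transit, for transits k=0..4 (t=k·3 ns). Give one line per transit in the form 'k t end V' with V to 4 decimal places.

Γ_L=-1.000000, Γ_S=0.500000; launch V₁=10·50/200=2.500000
k=0 src: V=2.5000
k=1 load: inc=2.500000, refl=2.500000·-1.000000=-2.5000; V=0.000000+2.500000+-2.500000=0.0000
k=2 src: inc=-2.500000, refl=-2.500000·0.500000=-1.2500; V=2.500000+-2.500000+-1.250000=-1.2500
k=3 load: inc=-1.250000, refl=-1.250000·-1.000000=1.2500; V=0.000000+-1.250000+1.250000=0.0000
k=4 src: inc=1.250000, refl=1.250000·0.500000=0.6250; V=-1.250000+1.250000+0.625000=0.6250

0 0 source 2.5000
1 3 load 0.0000
2 6 source -1.2500
3 9 load 0.0000
4 12 source 0.6250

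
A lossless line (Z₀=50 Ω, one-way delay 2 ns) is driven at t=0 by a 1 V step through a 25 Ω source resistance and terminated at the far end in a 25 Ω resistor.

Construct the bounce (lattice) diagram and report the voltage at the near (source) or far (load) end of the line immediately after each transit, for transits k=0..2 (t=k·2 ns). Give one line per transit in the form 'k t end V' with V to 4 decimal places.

Γ_L=-0.333333, Γ_S=-0.333333; launch V₁=1·50/75=0.666667
k=0 src: V=0.6667
k=1 load: inc=0.666667, refl=0.666667·-0.333333=-0.2222; V=0.000000+0.666667+-0.222222=0.4444
k=2 src: inc=-0.222222, refl=-0.222222·-0.333333=0.0741; V=0.666667+-0.222222+0.074074=0.5185

0 0 source 0.6667
1 2 load 0.4444
2 4 source 0.5185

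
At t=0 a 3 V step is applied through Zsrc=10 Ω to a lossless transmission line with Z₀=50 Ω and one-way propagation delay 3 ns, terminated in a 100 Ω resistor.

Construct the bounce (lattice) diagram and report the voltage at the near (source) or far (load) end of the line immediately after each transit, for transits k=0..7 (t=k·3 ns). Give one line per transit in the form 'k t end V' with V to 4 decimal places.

Γ_L=0.333333, Γ_S=-0.666667; launch V₁=3·50/60=2.500000
k=0 src: V=2.5000
k=1 load: inc=2.500000, refl=2.500000·0.333333=0.8333; V=0.000000+2.500000+0.833333=3.3333
k=2 src: inc=0.833333, refl=0.833333·-0.666667=-0.5556; V=2.500000+0.833333+-0.555556=2.7778
k=3 load: inc=-0.555556, refl=-0.555556·0.333333=-0.1852; V=3.333333+-0.555556+-0.185185=2.5926
k=4 src: inc=-0.185185, refl=-0.185185·-0.666667=0.1235; V=2.777778+-0.185185+0.123457=2.7160
k=5 load: inc=0.123457, refl=0.123457·0.333333=0.0412; V=2.592593+0.123457+0.041152=2.7572
k=6 src: inc=0.041152, refl=0.041152·-0.666667=-0.0274; V=2.716049+0.041152+-0.027435=2.7298
k=7 load: inc=-0.027435, refl=-0.027435·0.333333=-0.0091; V=2.757202+-0.027435+-0.009145=2.7206

0 0 source 2.5000
1 3 load 3.3333
2 6 source 2.7778
3 9 load 2.5926
4 12 source 2.7160
5 15 load 2.7572
6 18 source 2.7298
7 21 load 2.7206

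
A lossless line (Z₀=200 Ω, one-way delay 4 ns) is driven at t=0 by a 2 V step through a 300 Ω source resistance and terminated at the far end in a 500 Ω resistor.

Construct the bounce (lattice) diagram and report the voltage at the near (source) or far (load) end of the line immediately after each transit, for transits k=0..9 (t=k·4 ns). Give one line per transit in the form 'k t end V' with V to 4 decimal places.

Γ_L=0.428571, Γ_S=0.200000; launch V₁=2·200/500=0.800000
k=0 src: V=0.8000
k=1 load: inc=0.800000, refl=0.800000·0.428571=0.3429; V=0.000000+0.800000+0.342857=1.1429
k=2 src: inc=0.342857, refl=0.342857·0.200000=0.0686; V=0.800000+0.342857+0.068571=1.2114
k=3 load: inc=0.068571, refl=0.068571·0.428571=0.0294; V=1.142857+0.068571+0.029388=1.2408
k=4 src: inc=0.029388, refl=0.029388·0.200000=0.0059; V=1.211429+0.029388+0.005878=1.2467
k=5 load: inc=0.005878, refl=0.005878·0.428571=0.0025; V=1.240816+0.005878+0.002519=1.2492
k=6 src: inc=0.002519, refl=0.002519·0.200000=0.0005; V=1.246694+0.002519+0.000504=1.2497
k=7 load: inc=0.000504, refl=0.000504·0.428571=0.0002; V=1.249213+0.000504+0.000216=1.2499
k=8 src: inc=0.000216, refl=0.000216·0.200000=0.0000; V=1.249717+0.000216+0.000043=1.2500
k=9 load: inc=0.000043, refl=0.000043·0.428571=0.0000; V=1.249933+0.000043+0.000019=1.2500

0 0 source 0.8000
1 4 load 1.1429
2 8 source 1.2114
3 12 load 1.2408
4 16 source 1.2467
5 20 load 1.2492
6 24 source 1.2497
7 28 load 1.2499
8 32 source 1.2500
9 36 load 1.2500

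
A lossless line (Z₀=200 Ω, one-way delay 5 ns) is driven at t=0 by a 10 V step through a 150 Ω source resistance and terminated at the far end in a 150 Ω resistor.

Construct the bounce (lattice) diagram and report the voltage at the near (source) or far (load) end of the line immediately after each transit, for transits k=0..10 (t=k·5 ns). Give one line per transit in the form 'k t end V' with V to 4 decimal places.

0 0 source 5.7143
1 5 load 4.8980
2 10 source 5.0146
3 15 load 4.9979
4 20 source 5.0003
5 25 load 5.0000
6 30 source 5.0000
7 35 load 5.0000
8 40 source 5.0000
9 45 load 5.0000
10 50 source 5.0000

Γ_L=-0.142857, Γ_S=-0.142857; launch V₁=10·200/350=5.714286
k=0 src: V=5.7143
k=1 load: inc=5.714286, refl=5.714286·-0.142857=-0.8163; V=0.000000+5.714286+-0.816327=4.8980
k=2 src: inc=-0.816327, refl=-0.816327·-0.142857=0.1166; V=5.714286+-0.816327+0.116618=5.0146
k=3 load: inc=0.116618, refl=0.116618·-0.142857=-0.0167; V=4.897959+0.116618+-0.016660=4.9979
k=4 src: inc=-0.016660, refl=-0.016660·-0.142857=0.0024; V=5.014577+-0.016660+0.002380=5.0003
k=5 load: inc=0.002380, refl=0.002380·-0.142857=-0.0003; V=4.997918+0.002380+-0.000340=5.0000
k=6 src: inc=-0.000340, refl=-0.000340·-0.142857=0.0000; V=5.000297+-0.000340+0.000049=5.0000
k=7 load: inc=0.000049, refl=0.000049·-0.142857=-0.0000; V=4.999958+0.000049+-0.000007=5.0000
k=8 src: inc=-0.000007, refl=-0.000007·-0.142857=0.0000; V=5.000006+-0.000007+0.000001=5.0000
k=9 load: inc=0.000001, refl=0.000001·-0.142857=-0.0000; V=4.999999+0.000001+-0.000000=5.0000
k=10 src: inc=-0.000000, refl=-0.000000·-0.142857=0.0000; V=5.000000+-0.000000+0.000000=5.0000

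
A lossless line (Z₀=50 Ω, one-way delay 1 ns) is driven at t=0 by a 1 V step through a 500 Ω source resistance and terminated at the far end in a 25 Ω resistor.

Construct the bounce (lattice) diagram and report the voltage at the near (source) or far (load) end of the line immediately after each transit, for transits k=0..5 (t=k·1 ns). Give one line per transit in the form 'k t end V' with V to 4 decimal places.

0 0 source 0.0909
1 1 load 0.0606
2 2 source 0.0358
3 3 load 0.0441
4 4 source 0.0508
5 5 load 0.0486

Γ_L=-0.333333, Γ_S=0.818182; launch V₁=1·50/550=0.090909
k=0 src: V=0.0909
k=1 load: inc=0.090909, refl=0.090909·-0.333333=-0.0303; V=0.000000+0.090909+-0.030303=0.0606
k=2 src: inc=-0.030303, refl=-0.030303·0.818182=-0.0248; V=0.090909+-0.030303+-0.024793=0.0358
k=3 load: inc=-0.024793, refl=-0.024793·-0.333333=0.0083; V=0.060606+-0.024793+0.008264=0.0441
k=4 src: inc=0.008264, refl=0.008264·0.818182=0.0068; V=0.035813+0.008264+0.006762=0.0508
k=5 load: inc=0.006762, refl=0.006762·-0.333333=-0.0023; V=0.044077+0.006762+-0.002254=0.0486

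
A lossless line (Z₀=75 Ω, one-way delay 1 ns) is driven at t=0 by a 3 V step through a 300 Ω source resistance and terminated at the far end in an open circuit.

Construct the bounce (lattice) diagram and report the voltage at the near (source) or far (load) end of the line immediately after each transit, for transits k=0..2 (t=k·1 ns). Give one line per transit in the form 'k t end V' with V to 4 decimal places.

0 0 source 0.6000
1 1 load 1.2000
2 2 source 1.5600

Γ_L=1.000000, Γ_S=0.600000; launch V₁=3·75/375=0.600000
k=0 src: V=0.6000
k=1 load: inc=0.600000, refl=0.600000·1.000000=0.6000; V=0.000000+0.600000+0.600000=1.2000
k=2 src: inc=0.600000, refl=0.600000·0.600000=0.3600; V=0.600000+0.600000+0.360000=1.5600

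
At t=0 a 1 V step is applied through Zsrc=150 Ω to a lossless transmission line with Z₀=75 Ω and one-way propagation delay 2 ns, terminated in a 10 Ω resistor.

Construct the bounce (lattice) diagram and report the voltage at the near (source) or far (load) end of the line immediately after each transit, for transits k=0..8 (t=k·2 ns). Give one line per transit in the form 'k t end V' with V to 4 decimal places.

0 0 source 0.3333
1 2 load 0.0784
2 4 source -0.0065
3 6 load 0.0584
4 8 source 0.0801
5 10 load 0.0635
6 12 source 0.0580
7 14 load 0.0622
8 16 source 0.0636

Γ_L=-0.764706, Γ_S=0.333333; launch V₁=1·75/225=0.333333
k=0 src: V=0.3333
k=1 load: inc=0.333333, refl=0.333333·-0.764706=-0.2549; V=0.000000+0.333333+-0.254902=0.0784
k=2 src: inc=-0.254902, refl=-0.254902·0.333333=-0.0850; V=0.333333+-0.254902+-0.084967=-0.0065
k=3 load: inc=-0.084967, refl=-0.084967·-0.764706=0.0650; V=0.078431+-0.084967+0.064975=0.0584
k=4 src: inc=0.064975, refl=0.064975·0.333333=0.0217; V=-0.006536+0.064975+0.021658=0.0801
k=5 load: inc=0.021658, refl=0.021658·-0.764706=-0.0166; V=0.058439+0.021658+-0.016562=0.0635
k=6 src: inc=-0.016562, refl=-0.016562·0.333333=-0.0055; V=0.080097+-0.016562+-0.005521=0.0580
k=7 load: inc=-0.005521, refl=-0.005521·-0.764706=0.0042; V=0.063535+-0.005521+0.004222=0.0622
k=8 src: inc=0.004222, refl=0.004222·0.333333=0.0014; V=0.058014+0.004222+0.001407=0.0636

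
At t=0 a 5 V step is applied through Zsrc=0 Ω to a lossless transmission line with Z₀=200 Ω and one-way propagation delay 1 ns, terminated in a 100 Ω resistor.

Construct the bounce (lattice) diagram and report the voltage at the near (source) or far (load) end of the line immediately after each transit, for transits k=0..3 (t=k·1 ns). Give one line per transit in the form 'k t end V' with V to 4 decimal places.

Γ_L=-0.333333, Γ_S=-1.000000; launch V₁=5·200/200=5.000000
k=0 src: V=5.0000
k=1 load: inc=5.000000, refl=5.000000·-0.333333=-1.6667; V=0.000000+5.000000+-1.666667=3.3333
k=2 src: inc=-1.666667, refl=-1.666667·-1.000000=1.6667; V=5.000000+-1.666667+1.666667=5.0000
k=3 load: inc=1.666667, refl=1.666667·-0.333333=-0.5556; V=3.333333+1.666667+-0.555556=4.4444

0 0 source 5.0000
1 1 load 3.3333
2 2 source 5.0000
3 3 load 4.4444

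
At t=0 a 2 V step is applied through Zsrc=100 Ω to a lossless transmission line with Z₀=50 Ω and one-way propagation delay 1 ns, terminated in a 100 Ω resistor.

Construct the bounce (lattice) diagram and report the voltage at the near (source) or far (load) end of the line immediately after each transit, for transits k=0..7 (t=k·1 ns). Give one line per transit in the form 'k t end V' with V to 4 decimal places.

Γ_L=0.333333, Γ_S=0.333333; launch V₁=2·50/150=0.666667
k=0 src: V=0.6667
k=1 load: inc=0.666667, refl=0.666667·0.333333=0.2222; V=0.000000+0.666667+0.222222=0.8889
k=2 src: inc=0.222222, refl=0.222222·0.333333=0.0741; V=0.666667+0.222222+0.074074=0.9630
k=3 load: inc=0.074074, refl=0.074074·0.333333=0.0247; V=0.888889+0.074074+0.024691=0.9877
k=4 src: inc=0.024691, refl=0.024691·0.333333=0.0082; V=0.962963+0.024691+0.008230=0.9959
k=5 load: inc=0.008230, refl=0.008230·0.333333=0.0027; V=0.987654+0.008230+0.002743=0.9986
k=6 src: inc=0.002743, refl=0.002743·0.333333=0.0009; V=0.995885+0.002743+0.000914=0.9995
k=7 load: inc=0.000914, refl=0.000914·0.333333=0.0003; V=0.998628+0.000914+0.000305=0.9998

0 0 source 0.6667
1 1 load 0.8889
2 2 source 0.9630
3 3 load 0.9877
4 4 source 0.9959
5 5 load 0.9986
6 6 source 0.9995
7 7 load 0.9998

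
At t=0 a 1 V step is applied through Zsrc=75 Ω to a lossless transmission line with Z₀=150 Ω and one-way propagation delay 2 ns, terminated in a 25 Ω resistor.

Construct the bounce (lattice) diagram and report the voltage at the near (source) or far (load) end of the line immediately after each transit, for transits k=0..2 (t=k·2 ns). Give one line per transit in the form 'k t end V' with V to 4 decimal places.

0 0 source 0.6667
1 2 load 0.1905
2 4 source 0.3492

Γ_L=-0.714286, Γ_S=-0.333333; launch V₁=1·150/225=0.666667
k=0 src: V=0.6667
k=1 load: inc=0.666667, refl=0.666667·-0.714286=-0.4762; V=0.000000+0.666667+-0.476190=0.1905
k=2 src: inc=-0.476190, refl=-0.476190·-0.333333=0.1587; V=0.666667+-0.476190+0.158730=0.3492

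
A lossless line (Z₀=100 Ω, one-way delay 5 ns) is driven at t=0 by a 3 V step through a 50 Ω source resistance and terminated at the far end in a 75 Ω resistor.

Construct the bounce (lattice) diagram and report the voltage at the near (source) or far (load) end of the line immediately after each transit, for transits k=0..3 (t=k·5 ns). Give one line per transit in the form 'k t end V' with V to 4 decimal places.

0 0 source 2.0000
1 5 load 1.7143
2 10 source 1.8095
3 15 load 1.7959

Γ_L=-0.142857, Γ_S=-0.333333; launch V₁=3·100/150=2.000000
k=0 src: V=2.0000
k=1 load: inc=2.000000, refl=2.000000·-0.142857=-0.2857; V=0.000000+2.000000+-0.285714=1.7143
k=2 src: inc=-0.285714, refl=-0.285714·-0.333333=0.0952; V=2.000000+-0.285714+0.095238=1.8095
k=3 load: inc=0.095238, refl=0.095238·-0.142857=-0.0136; V=1.714286+0.095238+-0.013605=1.7959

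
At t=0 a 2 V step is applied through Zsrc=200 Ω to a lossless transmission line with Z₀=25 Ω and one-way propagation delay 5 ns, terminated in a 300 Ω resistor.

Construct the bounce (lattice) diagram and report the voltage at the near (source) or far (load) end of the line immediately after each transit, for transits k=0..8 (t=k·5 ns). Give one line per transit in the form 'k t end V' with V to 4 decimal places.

Γ_L=0.846154, Γ_S=0.777778; launch V₁=2·25/225=0.222222
k=0 src: V=0.2222
k=1 load: inc=0.222222, refl=0.222222·0.846154=0.1880; V=0.000000+0.222222+0.188034=0.4103
k=2 src: inc=0.188034, refl=0.188034·0.777778=0.1462; V=0.222222+0.188034+0.146249=0.5565
k=3 load: inc=0.146249, refl=0.146249·0.846154=0.1237; V=0.410256+0.146249+0.123749=0.6803
k=4 src: inc=0.123749, refl=0.123749·0.777778=0.0962; V=0.556505+0.123749+0.096249=0.7765
k=5 load: inc=0.096249, refl=0.096249·0.846154=0.0814; V=0.680254+0.096249+0.081442=0.8579
k=6 src: inc=0.081442, refl=0.081442·0.777778=0.0633; V=0.776503+0.081442+0.063344=0.9213
k=7 load: inc=0.063344, refl=0.063344·0.846154=0.0536; V=0.857945+0.063344+0.053598=0.9749
k=8 src: inc=0.053598, refl=0.053598·0.777778=0.0417; V=0.921289+0.053598+0.041688=1.0166

0 0 source 0.2222
1 5 load 0.4103
2 10 source 0.5565
3 15 load 0.6803
4 20 source 0.7765
5 25 load 0.8579
6 30 source 0.9213
7 35 load 0.9749
8 40 source 1.0166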